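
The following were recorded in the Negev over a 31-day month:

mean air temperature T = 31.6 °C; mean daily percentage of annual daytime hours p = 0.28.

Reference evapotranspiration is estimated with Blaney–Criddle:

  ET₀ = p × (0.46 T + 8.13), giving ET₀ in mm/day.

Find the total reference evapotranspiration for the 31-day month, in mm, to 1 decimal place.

196.7 mm

ET₀ = 0.28 × (0.46 × 31.6 + 8.13) = 0.28 × 22.666 = 6.3465 mm/d
Monthly total = 6.3465 × 31 = 196.742 mm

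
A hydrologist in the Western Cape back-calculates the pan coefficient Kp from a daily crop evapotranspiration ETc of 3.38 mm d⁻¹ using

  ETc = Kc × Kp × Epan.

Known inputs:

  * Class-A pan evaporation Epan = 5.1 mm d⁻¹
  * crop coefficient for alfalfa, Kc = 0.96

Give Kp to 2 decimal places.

0.69

ETc = Kc × Kp × Epan  ⇒  Kp = ETc / (Kc × Epan)
Kp = 3.38 / (0.96 × 5.1) = 3.38 / 4.896 = 0.6904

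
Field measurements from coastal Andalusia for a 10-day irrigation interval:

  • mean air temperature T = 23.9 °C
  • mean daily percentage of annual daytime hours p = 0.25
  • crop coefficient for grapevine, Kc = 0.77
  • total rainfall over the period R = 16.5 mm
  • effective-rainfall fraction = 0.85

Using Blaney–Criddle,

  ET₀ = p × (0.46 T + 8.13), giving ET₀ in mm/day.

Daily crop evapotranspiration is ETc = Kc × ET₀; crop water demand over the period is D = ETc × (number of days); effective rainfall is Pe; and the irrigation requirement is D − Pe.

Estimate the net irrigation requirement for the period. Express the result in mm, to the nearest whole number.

23 mm

ET₀ = 0.25 × (0.46 × 23.9 + 8.13) = 0.25 × 19.124 = 4.7810 mm/d
ETc = Kc × ET₀ = 0.77 × 4.7810 = 3.6814 mm/d
Crop demand D = ETc × 10 d = 3.6814 × 10 = 36.814 mm
Pe = 0.85 × 16.5 = 14.025 mm
D − Pe = 36.814 − 14.025 = 22.789 mm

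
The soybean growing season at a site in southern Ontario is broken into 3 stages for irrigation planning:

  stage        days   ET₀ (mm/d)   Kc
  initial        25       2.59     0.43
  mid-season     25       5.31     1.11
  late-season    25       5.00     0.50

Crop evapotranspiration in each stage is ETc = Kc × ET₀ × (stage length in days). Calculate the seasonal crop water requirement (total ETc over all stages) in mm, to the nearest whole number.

238 mm

initial: 0.43 × 2.59 × 25 = 27.84 mm
mid-season: 1.11 × 5.31 × 25 = 147.35 mm
late-season: 0.50 × 5.00 × 25 = 62.50 mm
Seasonal total = 237.69 mm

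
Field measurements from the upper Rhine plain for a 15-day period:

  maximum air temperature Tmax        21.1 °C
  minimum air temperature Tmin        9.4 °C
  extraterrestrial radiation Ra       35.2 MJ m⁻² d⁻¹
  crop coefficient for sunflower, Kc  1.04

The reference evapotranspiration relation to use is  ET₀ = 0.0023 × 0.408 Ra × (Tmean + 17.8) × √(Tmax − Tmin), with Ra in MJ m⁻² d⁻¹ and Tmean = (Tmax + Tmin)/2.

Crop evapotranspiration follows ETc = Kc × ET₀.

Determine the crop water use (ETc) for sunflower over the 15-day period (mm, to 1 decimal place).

58.3 mm

Tmean = (21.1 + 9.4)/2 = 15.25 °C
0.408 Ra = 0.408 × 35.2 = 14.3616 mm/d equivalent
ET₀ = 0.0023 × 14.3616 × (15.25 + 17.8) × √11.7 = 0.0023 × 14.3616 × 33.05 × 3.4205 = 3.7341 mm/d
ETc = Kc × ET₀ = 1.04 × 3.7341 = 3.8835 mm/d
Over 15 days: 3.8835 × 15 = 58.253 mm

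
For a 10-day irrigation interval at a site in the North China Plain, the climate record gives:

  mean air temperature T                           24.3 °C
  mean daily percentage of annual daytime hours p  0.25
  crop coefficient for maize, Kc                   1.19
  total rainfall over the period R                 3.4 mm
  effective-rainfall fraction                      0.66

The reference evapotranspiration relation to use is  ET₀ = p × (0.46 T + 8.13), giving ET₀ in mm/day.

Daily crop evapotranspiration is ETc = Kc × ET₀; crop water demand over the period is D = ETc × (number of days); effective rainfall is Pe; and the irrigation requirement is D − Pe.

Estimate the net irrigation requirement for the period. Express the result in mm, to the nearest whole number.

ET₀ = 0.25 × (0.46 × 24.3 + 8.13) = 0.25 × 19.308 = 4.8270 mm/d
ETc = Kc × ET₀ = 1.19 × 4.8270 = 5.7441 mm/d
Crop demand D = ETc × 10 d = 5.7441 × 10 = 57.441 mm
Pe = 0.66 × 3.4 = 2.244 mm
D − Pe = 57.441 − 2.244 = 55.197 mm

55 mm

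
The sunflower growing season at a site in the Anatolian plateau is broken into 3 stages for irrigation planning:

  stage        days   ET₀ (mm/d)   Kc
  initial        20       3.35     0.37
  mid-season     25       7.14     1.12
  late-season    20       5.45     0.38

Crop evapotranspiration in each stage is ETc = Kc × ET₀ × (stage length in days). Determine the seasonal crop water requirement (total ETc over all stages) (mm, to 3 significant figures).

initial: 0.37 × 3.35 × 20 = 24.79 mm
mid-season: 1.12 × 7.14 × 25 = 199.92 mm
late-season: 0.38 × 5.45 × 20 = 41.42 mm
Seasonal total = 266.13 mm

266 mm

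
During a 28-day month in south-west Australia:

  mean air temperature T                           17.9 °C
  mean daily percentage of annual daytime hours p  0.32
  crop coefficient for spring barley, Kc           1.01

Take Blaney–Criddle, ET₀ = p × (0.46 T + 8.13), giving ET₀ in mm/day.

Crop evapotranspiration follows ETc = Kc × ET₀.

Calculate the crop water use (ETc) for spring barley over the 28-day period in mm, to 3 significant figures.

148 mm

ET₀ = 0.32 × (0.46 × 17.9 + 8.13) = 0.32 × 16.364 = 5.2365 mm/d
ETc = Kc × ET₀ = 1.01 × 5.2365 = 5.2889 mm/d
Over 28 days: 5.2889 × 28 = 148.089 mm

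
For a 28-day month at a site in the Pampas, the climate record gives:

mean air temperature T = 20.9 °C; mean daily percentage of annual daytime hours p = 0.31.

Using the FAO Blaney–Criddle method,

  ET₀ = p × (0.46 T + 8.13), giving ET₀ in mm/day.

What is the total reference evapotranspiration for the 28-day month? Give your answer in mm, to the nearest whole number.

154 mm

ET₀ = 0.31 × (0.46 × 20.9 + 8.13) = 0.31 × 17.744 = 5.5006 mm/d
Monthly total = 5.5006 × 28 = 154.017 mm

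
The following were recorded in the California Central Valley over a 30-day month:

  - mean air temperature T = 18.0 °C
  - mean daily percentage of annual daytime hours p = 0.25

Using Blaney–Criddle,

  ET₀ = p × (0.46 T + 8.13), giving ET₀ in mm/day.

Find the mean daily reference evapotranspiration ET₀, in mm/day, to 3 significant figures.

4.10 mm/day

ET₀ = 0.25 × (0.46 × 18.0 + 8.13) = 0.25 × 16.410 = 4.1025 mm/d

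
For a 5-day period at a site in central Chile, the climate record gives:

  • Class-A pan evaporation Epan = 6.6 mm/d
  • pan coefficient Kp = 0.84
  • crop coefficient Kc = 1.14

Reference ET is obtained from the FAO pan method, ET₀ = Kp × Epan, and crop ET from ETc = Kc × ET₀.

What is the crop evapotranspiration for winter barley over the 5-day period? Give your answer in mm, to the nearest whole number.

32 mm

ET₀ = 0.84 × 6.6 = 5.5440 mm/d
ETc = Kc × ET₀ = 1.14 × 5.5440 = 6.3202 mm/d
Over 5 days: 6.3202 × 5 = 31.601 mm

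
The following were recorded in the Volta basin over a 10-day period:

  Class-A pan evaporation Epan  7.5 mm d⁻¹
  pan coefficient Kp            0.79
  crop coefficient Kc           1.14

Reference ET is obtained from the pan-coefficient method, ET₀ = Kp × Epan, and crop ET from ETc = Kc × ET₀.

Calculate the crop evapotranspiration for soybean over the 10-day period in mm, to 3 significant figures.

67.5 mm

ET₀ = 0.79 × 7.5 = 5.9250 mm/d
ETc = Kc × ET₀ = 1.14 × 5.9250 = 6.7545 mm/d
Over 10 days: 6.7545 × 10 = 67.545 mm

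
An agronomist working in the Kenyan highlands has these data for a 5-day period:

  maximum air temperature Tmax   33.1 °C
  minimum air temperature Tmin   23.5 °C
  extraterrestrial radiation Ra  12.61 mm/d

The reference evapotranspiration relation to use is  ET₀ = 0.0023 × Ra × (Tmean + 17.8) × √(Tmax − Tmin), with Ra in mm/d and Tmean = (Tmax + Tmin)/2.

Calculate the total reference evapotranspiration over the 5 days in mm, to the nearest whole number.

Tmean = (33.1 + 23.5)/2 = 28.30 °C
ET₀ = 0.0023 × 12.61 × (28.30 + 17.8) × √9.6 = 0.0023 × 12.61 × 46.10 × 3.0984 = 4.1427 mm/d
Over 5 days: 4.1427 × 5 = 20.714 mm

21 mm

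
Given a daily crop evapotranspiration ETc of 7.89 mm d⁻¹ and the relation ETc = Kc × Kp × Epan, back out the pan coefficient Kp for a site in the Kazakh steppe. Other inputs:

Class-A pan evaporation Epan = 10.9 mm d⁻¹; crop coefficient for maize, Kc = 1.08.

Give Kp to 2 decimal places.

0.67

ETc = Kc × Kp × Epan  ⇒  Kp = ETc / (Kc × Epan)
Kp = 7.89 / (1.08 × 10.9) = 7.89 / 11.772 = 0.6702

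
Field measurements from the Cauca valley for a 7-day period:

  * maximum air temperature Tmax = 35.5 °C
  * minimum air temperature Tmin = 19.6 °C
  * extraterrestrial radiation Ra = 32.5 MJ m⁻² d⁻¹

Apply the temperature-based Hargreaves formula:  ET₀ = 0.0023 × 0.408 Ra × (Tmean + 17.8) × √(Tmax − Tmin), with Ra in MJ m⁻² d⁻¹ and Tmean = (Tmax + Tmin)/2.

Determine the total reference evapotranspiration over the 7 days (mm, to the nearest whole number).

Tmean = (35.5 + 19.6)/2 = 27.55 °C
0.408 Ra = 0.408 × 32.5 = 13.2600 mm/d equivalent
ET₀ = 0.0023 × 13.2600 × (27.55 + 17.8) × √15.9 = 0.0023 × 13.2600 × 45.35 × 3.9875 = 5.5150 mm/d
Over 7 days: 5.5150 × 7 = 38.605 mm

39 mm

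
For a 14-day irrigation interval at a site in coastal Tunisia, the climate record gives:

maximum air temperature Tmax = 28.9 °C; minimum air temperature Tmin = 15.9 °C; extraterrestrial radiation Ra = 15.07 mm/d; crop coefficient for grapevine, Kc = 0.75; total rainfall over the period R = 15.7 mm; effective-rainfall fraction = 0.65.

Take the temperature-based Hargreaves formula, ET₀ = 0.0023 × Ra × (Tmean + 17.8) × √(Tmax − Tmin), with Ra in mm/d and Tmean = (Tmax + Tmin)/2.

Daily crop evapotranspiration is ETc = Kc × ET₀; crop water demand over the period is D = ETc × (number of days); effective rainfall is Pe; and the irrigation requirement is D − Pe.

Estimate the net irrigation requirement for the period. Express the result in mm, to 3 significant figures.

Tmean = (28.9 + 15.9)/2 = 22.40 °C
ET₀ = 0.0023 × 15.07 × (22.40 + 17.8) × √13.0 = 0.0023 × 15.07 × 40.20 × 3.6056 = 5.0239 mm/d
ETc = Kc × ET₀ = 0.75 × 5.0239 = 3.7679 mm/d
Crop demand D = ETc × 14 d = 3.7679 × 14 = 52.751 mm
Pe = 0.65 × 15.7 = 10.205 mm
D − Pe = 52.751 − 10.205 = 42.546 mm

42.5 mm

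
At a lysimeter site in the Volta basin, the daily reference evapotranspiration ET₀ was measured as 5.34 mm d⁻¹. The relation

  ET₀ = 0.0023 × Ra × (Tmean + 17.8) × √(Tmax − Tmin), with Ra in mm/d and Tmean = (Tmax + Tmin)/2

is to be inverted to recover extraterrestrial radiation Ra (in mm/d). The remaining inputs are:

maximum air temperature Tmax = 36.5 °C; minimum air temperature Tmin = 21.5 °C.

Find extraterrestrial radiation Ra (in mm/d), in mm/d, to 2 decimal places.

12.81 mm/d

Tmean = 29.00 °C; √ΔT = 3.8730
Ra = ET₀ / [0.0023 × (Tmean+17.8) × √ΔT] = 5.34 / (0.0023 × 46.80 × 3.8730) = 12.809 mm/d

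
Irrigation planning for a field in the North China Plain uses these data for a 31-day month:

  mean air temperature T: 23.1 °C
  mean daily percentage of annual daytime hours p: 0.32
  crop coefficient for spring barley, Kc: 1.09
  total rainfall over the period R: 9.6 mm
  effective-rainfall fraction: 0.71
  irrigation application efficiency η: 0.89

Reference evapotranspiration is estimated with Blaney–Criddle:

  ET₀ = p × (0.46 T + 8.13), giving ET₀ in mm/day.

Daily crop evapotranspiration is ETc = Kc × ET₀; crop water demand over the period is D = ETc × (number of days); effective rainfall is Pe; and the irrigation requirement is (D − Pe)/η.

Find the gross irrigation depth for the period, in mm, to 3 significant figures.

ET₀ = 0.32 × (0.46 × 23.1 + 8.13) = 0.32 × 18.756 = 6.0019 mm/d
ETc = Kc × ET₀ = 1.09 × 6.0019 = 6.5421 mm/d
Crop demand D = ETc × 31 d = 6.5421 × 31 = 202.805 mm
Pe = 0.71 × 9.6 = 6.816 mm
D − Pe = 202.805 − 6.816 = 195.989 mm
Gross irrigation = 195.989 / 0.89 = 220.212 mm

220 mm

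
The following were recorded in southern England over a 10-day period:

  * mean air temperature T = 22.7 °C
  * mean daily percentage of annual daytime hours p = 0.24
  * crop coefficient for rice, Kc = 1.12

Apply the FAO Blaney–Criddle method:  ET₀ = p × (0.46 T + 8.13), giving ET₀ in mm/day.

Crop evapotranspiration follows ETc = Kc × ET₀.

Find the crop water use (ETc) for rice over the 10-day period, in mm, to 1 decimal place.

ET₀ = 0.24 × (0.46 × 22.7 + 8.13) = 0.24 × 18.572 = 4.4573 mm/d
ETc = Kc × ET₀ = 1.12 × 4.4573 = 4.9922 mm/d
Over 10 days: 4.9922 × 10 = 49.922 mm

49.9 mm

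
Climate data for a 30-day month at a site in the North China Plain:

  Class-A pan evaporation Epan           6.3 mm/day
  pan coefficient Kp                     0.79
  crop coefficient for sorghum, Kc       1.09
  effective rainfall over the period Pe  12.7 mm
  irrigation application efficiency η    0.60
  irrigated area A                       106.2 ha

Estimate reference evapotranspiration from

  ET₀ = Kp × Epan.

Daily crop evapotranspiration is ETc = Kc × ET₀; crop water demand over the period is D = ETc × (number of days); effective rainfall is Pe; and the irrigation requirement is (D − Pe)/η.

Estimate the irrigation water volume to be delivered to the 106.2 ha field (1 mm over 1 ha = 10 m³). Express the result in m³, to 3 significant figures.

ET₀ = 0.79 × 6.3 = 4.9770 mm/d
ETc = Kc × ET₀ = 1.09 × 4.9770 = 5.4249 mm/d
Crop demand D = ETc × 30 d = 5.4249 × 30 = 162.747 mm
D − Pe = 162.747 − 12.7 = 150.047 mm
Gross irrigation = 150.047 / 0.60 = 250.078 mm
Volume = 250.078 mm × 106.2 ha × 10 = 265582.8 m³

266000 m³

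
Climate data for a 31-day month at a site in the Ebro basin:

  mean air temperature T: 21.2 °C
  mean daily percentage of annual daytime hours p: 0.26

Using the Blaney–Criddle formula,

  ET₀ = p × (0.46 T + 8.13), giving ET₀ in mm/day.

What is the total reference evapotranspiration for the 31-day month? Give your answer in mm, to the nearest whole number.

144 mm

ET₀ = 0.26 × (0.46 × 21.2 + 8.13) = 0.26 × 17.882 = 4.6493 mm/d
Monthly total = 4.6493 × 31 = 144.128 mm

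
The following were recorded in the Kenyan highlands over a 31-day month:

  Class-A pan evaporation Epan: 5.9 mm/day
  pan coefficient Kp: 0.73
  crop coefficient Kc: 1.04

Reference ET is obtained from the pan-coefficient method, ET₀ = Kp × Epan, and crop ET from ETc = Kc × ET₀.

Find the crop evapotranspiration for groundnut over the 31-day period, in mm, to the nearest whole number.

ET₀ = 0.73 × 5.9 = 4.3070 mm/d
ETc = Kc × ET₀ = 1.04 × 4.3070 = 4.4793 mm/d
Over 31 days: 4.4793 × 31 = 138.858 mm

139 mm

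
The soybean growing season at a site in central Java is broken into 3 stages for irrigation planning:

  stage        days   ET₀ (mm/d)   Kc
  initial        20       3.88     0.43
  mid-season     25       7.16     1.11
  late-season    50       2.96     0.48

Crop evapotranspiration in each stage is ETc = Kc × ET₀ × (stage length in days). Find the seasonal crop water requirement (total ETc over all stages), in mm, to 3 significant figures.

initial: 0.43 × 3.88 × 20 = 33.37 mm
mid-season: 1.11 × 7.16 × 25 = 198.69 mm
late-season: 0.48 × 2.96 × 50 = 71.04 mm
Seasonal total = 303.10 mm

303 mm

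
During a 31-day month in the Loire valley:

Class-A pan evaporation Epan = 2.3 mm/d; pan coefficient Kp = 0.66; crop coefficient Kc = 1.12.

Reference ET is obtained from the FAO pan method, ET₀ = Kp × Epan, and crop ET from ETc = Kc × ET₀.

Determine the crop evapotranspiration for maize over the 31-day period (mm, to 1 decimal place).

ET₀ = 0.66 × 2.3 = 1.5180 mm/d
ETc = Kc × ET₀ = 1.12 × 1.5180 = 1.7002 mm/d
Over 31 days: 1.7002 × 31 = 52.706 mm

52.7 mm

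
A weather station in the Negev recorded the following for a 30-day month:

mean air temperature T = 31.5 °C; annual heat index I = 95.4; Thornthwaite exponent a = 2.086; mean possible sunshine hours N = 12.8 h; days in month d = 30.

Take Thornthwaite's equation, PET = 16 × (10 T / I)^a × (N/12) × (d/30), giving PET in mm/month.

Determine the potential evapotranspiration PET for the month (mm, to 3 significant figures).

206 mm

10T/I = 10 × 31.5 / 95.4 = 3.3019
(10T/I)^a = 3.3019^2.086 = 12.0821
Uncorrected PET = 16 × 12.0821 = 193.314 mm
Correction = (N/12)(d/30) = (12.8/12)(30/30) = 1.0667
PET = 193.314 × 1.0667 = 206.208 mm/month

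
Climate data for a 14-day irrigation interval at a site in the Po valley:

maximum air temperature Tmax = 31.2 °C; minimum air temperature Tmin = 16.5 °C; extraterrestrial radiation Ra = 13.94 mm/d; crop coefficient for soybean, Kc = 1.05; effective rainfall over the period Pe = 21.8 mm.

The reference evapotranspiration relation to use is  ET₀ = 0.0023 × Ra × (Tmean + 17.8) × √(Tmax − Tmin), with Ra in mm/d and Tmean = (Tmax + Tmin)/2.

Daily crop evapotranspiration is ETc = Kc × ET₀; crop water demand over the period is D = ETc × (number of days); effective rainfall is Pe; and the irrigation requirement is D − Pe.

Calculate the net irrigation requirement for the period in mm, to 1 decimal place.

53.5 mm

Tmean = (31.2 + 16.5)/2 = 23.85 °C
ET₀ = 0.0023 × 13.94 × (23.85 + 17.8) × √14.7 = 0.0023 × 13.94 × 41.65 × 3.8341 = 5.1200 mm/d
ETc = Kc × ET₀ = 1.05 × 5.1200 = 5.3760 mm/d
Crop demand D = ETc × 14 d = 5.3760 × 14 = 75.264 mm
D − Pe = 75.264 − 21.8 = 53.464 mm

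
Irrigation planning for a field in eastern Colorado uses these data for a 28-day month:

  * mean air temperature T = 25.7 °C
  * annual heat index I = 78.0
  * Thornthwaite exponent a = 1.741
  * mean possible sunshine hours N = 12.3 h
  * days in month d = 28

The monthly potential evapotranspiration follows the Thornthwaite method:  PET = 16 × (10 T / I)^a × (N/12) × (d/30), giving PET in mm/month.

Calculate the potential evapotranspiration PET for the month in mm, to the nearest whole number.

10T/I = 10 × 25.7 / 78.0 = 3.2949
(10T/I)^a = 3.2949^1.741 = 7.9719
Uncorrected PET = 16 × 7.9719 = 127.550 mm
Correction = (N/12)(d/30) = (12.3/12)(28/30) = 0.9567
PET = 127.550 × 0.9567 = 122.027 mm/month

122 mm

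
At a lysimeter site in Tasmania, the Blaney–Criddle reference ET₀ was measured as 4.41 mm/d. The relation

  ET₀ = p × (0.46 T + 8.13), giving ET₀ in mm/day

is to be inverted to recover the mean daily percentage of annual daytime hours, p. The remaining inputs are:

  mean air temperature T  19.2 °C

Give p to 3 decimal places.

0.260

p = ET₀ / (0.46 T + 8.13) = 4.41 / (0.46 × 19.2 + 8.13) = 4.41 / 16.962 = 0.2600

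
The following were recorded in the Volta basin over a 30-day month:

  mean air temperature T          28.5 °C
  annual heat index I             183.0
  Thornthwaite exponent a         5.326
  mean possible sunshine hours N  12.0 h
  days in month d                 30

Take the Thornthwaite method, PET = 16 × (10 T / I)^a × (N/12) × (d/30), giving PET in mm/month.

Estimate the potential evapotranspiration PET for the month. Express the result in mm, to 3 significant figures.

169 mm

10T/I = 10 × 28.5 / 183.0 = 1.5574
(10T/I)^a = 1.5574^5.326 = 10.5858
Uncorrected PET = 16 × 10.5858 = 169.373 mm
Correction = (N/12)(d/30) = (12.0/12)(30/30) = 1.0000
PET = 169.373 × 1.0000 = 169.373 mm/month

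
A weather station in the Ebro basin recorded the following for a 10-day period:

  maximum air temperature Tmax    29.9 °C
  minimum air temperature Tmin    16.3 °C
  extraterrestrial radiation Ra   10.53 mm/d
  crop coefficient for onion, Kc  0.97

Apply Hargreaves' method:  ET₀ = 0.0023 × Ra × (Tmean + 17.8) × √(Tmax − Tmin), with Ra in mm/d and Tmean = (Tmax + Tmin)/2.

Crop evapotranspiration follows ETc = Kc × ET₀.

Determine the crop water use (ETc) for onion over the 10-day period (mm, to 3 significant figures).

Tmean = (29.9 + 16.3)/2 = 23.10 °C
ET₀ = 0.0023 × 10.53 × (23.10 + 17.8) × √13.6 = 0.0023 × 10.53 × 40.90 × 3.6878 = 3.6530 mm/d
ETc = Kc × ET₀ = 0.97 × 3.6530 = 3.5434 mm/d
Over 10 days: 3.5434 × 10 = 35.434 mm

35.4 mm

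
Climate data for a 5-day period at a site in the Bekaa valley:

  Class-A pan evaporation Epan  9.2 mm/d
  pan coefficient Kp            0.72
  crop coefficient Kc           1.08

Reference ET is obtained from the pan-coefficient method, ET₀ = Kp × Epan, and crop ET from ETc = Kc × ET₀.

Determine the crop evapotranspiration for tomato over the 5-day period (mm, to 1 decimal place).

ET₀ = 0.72 × 9.2 = 6.6240 mm/d
ETc = Kc × ET₀ = 1.08 × 6.6240 = 7.1539 mm/d
Over 5 days: 7.1539 × 5 = 35.770 mm

35.8 mm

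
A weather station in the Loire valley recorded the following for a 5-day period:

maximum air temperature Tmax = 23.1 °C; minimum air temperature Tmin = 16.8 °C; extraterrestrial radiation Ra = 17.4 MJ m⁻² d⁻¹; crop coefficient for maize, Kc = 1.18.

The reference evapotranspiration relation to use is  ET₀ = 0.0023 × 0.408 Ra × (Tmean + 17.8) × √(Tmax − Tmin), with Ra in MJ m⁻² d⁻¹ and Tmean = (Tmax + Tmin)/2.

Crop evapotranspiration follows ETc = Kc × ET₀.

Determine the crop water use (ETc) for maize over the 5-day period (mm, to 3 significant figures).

Tmean = (23.1 + 16.8)/2 = 19.95 °C
0.408 Ra = 0.408 × 17.4 = 7.0992 mm/d equivalent
ET₀ = 0.0023 × 7.0992 × (19.95 + 17.8) × √6.3 = 0.0023 × 7.0992 × 37.75 × 2.5100 = 1.5471 mm/d
ETc = Kc × ET₀ = 1.18 × 1.5471 = 1.8256 mm/d
Over 5 days: 1.8256 × 5 = 9.128 mm

9.13 mm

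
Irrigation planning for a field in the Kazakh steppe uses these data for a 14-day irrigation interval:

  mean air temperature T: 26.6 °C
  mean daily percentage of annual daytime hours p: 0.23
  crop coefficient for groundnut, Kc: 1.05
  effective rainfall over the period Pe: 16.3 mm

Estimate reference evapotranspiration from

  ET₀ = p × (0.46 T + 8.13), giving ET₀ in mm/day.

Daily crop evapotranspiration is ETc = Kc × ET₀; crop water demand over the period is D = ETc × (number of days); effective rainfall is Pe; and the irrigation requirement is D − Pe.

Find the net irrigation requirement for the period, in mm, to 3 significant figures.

52.6 mm

ET₀ = 0.23 × (0.46 × 26.6 + 8.13) = 0.23 × 20.366 = 4.6842 mm/d
ETc = Kc × ET₀ = 1.05 × 4.6842 = 4.9184 mm/d
Crop demand D = ETc × 14 d = 4.9184 × 14 = 68.858 mm
D − Pe = 68.858 − 16.3 = 52.558 mm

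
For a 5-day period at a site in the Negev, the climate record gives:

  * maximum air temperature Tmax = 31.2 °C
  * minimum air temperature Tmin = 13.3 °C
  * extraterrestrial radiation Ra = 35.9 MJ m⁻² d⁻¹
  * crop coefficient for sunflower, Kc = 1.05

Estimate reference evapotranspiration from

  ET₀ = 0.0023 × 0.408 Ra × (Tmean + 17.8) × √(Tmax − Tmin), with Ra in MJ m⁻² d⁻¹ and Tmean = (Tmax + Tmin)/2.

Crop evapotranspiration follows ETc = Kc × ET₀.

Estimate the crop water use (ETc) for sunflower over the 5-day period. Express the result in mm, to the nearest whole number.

30 mm

Tmean = (31.2 + 13.3)/2 = 22.25 °C
0.408 Ra = 0.408 × 35.9 = 14.6472 mm/d equivalent
ET₀ = 0.0023 × 14.6472 × (22.25 + 17.8) × √17.9 = 0.0023 × 14.6472 × 40.05 × 4.2308 = 5.7083 mm/d
ETc = Kc × ET₀ = 1.05 × 5.7083 = 5.9937 mm/d
Over 5 days: 5.9937 × 5 = 29.969 mm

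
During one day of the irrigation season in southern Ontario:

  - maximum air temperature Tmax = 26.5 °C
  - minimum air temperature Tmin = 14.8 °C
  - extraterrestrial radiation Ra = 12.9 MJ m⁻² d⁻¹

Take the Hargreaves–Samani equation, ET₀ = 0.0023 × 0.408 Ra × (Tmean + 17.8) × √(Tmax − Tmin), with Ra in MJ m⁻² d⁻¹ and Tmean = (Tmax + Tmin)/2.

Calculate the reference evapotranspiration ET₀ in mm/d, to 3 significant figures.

Tmean = (26.5 + 14.8)/2 = 20.65 °C
0.408 Ra = 0.408 × 12.9 = 5.2632 mm/d equivalent
ET₀ = 0.0023 × 5.2632 × (20.65 + 17.8) × √11.7 = 0.0023 × 5.2632 × 38.45 × 3.4205 = 1.5921 mm/d

1.59 mm/d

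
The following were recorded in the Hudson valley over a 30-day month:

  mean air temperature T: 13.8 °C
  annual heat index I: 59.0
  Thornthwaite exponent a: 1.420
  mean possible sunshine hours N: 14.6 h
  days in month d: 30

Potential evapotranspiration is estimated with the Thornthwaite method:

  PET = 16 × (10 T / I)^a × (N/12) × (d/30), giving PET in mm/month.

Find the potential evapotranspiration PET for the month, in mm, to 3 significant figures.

10T/I = 10 × 13.8 / 59.0 = 2.3390
(10T/I)^a = 2.3390^1.420 = 3.3421
Uncorrected PET = 16 × 3.3421 = 53.474 mm
Correction = (N/12)(d/30) = (14.6/12)(30/30) = 1.2167
PET = 53.474 × 1.2167 = 65.062 mm/month

65.1 mm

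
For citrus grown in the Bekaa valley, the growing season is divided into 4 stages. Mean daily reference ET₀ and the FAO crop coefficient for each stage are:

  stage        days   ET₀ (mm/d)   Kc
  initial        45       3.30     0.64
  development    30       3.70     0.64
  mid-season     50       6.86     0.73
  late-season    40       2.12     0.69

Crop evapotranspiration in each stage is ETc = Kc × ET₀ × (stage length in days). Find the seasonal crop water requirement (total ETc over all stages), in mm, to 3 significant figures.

475 mm

initial: 0.64 × 3.30 × 45 = 95.04 mm
development: 0.64 × 3.70 × 30 = 71.04 mm
mid-season: 0.73 × 6.86 × 50 = 250.39 mm
late-season: 0.69 × 2.12 × 40 = 58.51 mm
Seasonal total = 474.98 mm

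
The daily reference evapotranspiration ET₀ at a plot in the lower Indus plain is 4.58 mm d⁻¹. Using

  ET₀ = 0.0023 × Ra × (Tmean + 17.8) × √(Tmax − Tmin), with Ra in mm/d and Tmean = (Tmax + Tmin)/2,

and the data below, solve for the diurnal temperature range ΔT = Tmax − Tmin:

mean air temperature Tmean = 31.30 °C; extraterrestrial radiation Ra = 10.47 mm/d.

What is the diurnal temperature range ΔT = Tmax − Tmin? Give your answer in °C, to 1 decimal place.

15.0 °C

√ΔT = ET₀ / [0.0023 × Ra × (Tmean+17.8)] = 4.58 / (0.0023 × 10.47 × 49.10) = 3.8736
ΔT = 3.8736² = 15.005 °C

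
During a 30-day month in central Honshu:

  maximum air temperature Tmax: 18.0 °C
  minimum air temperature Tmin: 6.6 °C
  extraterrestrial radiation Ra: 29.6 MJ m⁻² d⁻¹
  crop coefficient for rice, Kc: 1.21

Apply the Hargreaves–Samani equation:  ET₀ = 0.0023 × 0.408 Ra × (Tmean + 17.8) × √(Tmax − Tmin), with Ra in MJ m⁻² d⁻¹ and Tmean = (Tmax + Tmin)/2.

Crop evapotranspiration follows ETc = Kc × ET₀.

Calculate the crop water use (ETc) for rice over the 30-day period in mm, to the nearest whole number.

Tmean = (18.0 + 6.6)/2 = 12.30 °C
0.408 Ra = 0.408 × 29.6 = 12.0768 mm/d equivalent
ET₀ = 0.0023 × 12.0768 × (12.30 + 17.8) × √11.4 = 0.0023 × 12.0768 × 30.10 × 3.3764 = 2.8229 mm/d
ETc = Kc × ET₀ = 1.21 × 2.8229 = 3.4157 mm/d
Over 30 days: 3.4157 × 30 = 102.471 mm

102 mm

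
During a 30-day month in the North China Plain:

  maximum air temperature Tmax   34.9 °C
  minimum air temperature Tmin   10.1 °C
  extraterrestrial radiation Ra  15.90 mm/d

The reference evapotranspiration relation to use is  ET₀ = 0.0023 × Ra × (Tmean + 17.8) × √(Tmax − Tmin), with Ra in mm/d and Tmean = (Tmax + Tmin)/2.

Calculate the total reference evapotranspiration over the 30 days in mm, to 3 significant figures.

220 mm

Tmean = (34.9 + 10.1)/2 = 22.50 °C
ET₀ = 0.0023 × 15.90 × (22.50 + 17.8) × √24.8 = 0.0023 × 15.90 × 40.30 × 4.9800 = 7.3394 mm/d
Over 30 days: 7.3394 × 30 = 220.182 mm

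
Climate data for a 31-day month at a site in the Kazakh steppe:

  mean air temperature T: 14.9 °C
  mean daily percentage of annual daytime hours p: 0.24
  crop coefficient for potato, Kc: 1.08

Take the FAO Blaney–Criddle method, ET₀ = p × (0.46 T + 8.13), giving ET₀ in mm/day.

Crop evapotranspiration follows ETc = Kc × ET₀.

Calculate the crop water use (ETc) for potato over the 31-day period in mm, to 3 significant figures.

ET₀ = 0.24 × (0.46 × 14.9 + 8.13) = 0.24 × 14.984 = 3.5962 mm/d
ETc = Kc × ET₀ = 1.08 × 3.5962 = 3.8839 mm/d
Over 31 days: 3.8839 × 31 = 120.401 mm

120 mm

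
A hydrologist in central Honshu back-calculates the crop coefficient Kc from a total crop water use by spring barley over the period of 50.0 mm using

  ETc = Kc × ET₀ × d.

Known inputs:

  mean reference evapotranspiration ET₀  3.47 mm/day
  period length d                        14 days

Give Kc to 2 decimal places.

ETc = Kc × ET₀ × d  ⇒  Kc = ETc / (ET₀ × d)
Kc = 50.0 / (3.47 × 14) = 50.0 / 48.58 = 1.0292

1.03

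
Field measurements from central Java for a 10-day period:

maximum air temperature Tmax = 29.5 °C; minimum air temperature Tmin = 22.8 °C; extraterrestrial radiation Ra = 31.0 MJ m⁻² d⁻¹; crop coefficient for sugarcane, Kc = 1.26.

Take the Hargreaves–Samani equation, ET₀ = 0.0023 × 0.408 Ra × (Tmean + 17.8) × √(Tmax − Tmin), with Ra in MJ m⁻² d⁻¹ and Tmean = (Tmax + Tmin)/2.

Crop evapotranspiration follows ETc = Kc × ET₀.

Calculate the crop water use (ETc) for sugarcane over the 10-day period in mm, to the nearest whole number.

42 mm

Tmean = (29.5 + 22.8)/2 = 26.15 °C
0.408 Ra = 0.408 × 31.0 = 12.6480 mm/d equivalent
ET₀ = 0.0023 × 12.6480 × (26.15 + 17.8) × √6.7 = 0.0023 × 12.6480 × 43.95 × 2.5884 = 3.3093 mm/d
ETc = Kc × ET₀ = 1.26 × 3.3093 = 4.1697 mm/d
Over 10 days: 4.1697 × 10 = 41.697 mm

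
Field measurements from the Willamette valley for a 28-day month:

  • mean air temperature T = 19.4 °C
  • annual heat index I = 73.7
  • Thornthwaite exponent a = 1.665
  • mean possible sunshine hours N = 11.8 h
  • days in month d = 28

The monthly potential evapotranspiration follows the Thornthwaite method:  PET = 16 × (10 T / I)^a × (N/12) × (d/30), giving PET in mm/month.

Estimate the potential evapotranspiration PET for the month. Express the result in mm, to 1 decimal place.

10T/I = 10 × 19.4 / 73.7 = 2.6323
(10T/I)^a = 2.6323^1.665 = 5.0102
Uncorrected PET = 16 × 5.0102 = 80.163 mm
Correction = (N/12)(d/30) = (11.8/12)(28/30) = 0.9178
PET = 80.163 × 0.9178 = 73.574 mm/month

73.6 mm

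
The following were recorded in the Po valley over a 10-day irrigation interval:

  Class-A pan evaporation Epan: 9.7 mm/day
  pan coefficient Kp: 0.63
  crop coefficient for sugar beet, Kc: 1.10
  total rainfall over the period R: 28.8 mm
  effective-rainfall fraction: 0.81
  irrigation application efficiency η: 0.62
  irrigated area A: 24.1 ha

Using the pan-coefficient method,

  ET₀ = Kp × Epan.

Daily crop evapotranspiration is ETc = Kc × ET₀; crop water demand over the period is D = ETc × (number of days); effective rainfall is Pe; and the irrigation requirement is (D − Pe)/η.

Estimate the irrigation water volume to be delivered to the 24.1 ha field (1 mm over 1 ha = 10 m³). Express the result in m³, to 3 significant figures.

17100 m³

ET₀ = 0.63 × 9.7 = 6.1110 mm/d
ETc = Kc × ET₀ = 1.10 × 6.1110 = 6.7221 mm/d
Crop demand D = ETc × 10 d = 6.7221 × 10 = 67.221 mm
Pe = 0.81 × 28.8 = 23.328 mm
D − Pe = 67.221 − 23.328 = 43.893 mm
Gross irrigation = 43.893 / 0.62 = 70.795 mm
Volume = 70.795 mm × 24.1 ha × 10 = 17061.6 m³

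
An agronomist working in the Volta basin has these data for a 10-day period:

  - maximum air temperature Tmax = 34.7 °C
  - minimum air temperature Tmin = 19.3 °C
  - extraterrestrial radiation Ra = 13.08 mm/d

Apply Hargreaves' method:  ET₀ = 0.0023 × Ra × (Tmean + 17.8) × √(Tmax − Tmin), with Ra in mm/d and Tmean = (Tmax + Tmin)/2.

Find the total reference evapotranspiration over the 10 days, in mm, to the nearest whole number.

53 mm

Tmean = (34.7 + 19.3)/2 = 27.00 °C
ET₀ = 0.0023 × 13.08 × (27.00 + 17.8) × √15.4 = 0.0023 × 13.08 × 44.80 × 3.9243 = 5.2890 mm/d
Over 10 days: 5.2890 × 10 = 52.890 mm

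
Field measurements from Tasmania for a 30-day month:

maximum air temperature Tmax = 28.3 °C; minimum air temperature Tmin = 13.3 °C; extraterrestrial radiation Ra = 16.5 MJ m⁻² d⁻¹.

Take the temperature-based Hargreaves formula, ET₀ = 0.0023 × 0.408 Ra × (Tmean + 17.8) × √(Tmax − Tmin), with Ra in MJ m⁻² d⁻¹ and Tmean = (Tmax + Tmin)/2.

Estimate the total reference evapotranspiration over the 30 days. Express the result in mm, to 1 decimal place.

Tmean = (28.3 + 13.3)/2 = 20.80 °C
0.408 Ra = 0.408 × 16.5 = 6.7320 mm/d equivalent
ET₀ = 0.0023 × 6.7320 × (20.80 + 17.8) × √15.0 = 0.0023 × 6.7320 × 38.60 × 3.8730 = 2.3148 mm/d
Over 30 days: 2.3148 × 30 = 69.444 mm

69.4 mm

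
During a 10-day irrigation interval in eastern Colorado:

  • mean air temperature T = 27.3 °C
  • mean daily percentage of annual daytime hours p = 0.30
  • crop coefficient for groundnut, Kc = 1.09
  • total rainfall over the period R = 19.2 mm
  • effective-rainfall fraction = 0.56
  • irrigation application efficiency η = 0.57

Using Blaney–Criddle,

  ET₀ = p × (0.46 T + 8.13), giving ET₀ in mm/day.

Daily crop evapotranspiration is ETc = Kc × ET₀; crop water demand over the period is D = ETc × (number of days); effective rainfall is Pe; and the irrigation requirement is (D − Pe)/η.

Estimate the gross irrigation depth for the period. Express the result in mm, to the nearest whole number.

100 mm

ET₀ = 0.30 × (0.46 × 27.3 + 8.13) = 0.30 × 20.688 = 6.2064 mm/d
ETc = Kc × ET₀ = 1.09 × 6.2064 = 6.7650 mm/d
Crop demand D = ETc × 10 d = 6.7650 × 10 = 67.650 mm
Pe = 0.56 × 19.2 = 10.752 mm
D − Pe = 67.650 − 10.752 = 56.898 mm
Gross irrigation = 56.898 / 0.57 = 99.821 mm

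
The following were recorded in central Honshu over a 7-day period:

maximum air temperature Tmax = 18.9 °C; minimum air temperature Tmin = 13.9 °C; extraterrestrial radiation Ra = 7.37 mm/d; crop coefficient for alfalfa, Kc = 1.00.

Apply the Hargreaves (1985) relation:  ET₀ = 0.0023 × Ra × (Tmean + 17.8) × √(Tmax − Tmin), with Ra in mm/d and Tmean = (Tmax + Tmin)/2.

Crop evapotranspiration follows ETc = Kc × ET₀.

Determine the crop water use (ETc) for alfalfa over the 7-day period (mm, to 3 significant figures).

9.07 mm

Tmean = (18.9 + 13.9)/2 = 16.40 °C
ET₀ = 0.0023 × 7.37 × (16.40 + 17.8) × √5.0 = 0.0023 × 7.37 × 34.20 × 2.2361 = 1.2963 mm/d
ETc = Kc × ET₀ = 1.00 × 1.2963 = 1.2963 mm/d
Over 7 days: 1.2963 × 7 = 9.074 mm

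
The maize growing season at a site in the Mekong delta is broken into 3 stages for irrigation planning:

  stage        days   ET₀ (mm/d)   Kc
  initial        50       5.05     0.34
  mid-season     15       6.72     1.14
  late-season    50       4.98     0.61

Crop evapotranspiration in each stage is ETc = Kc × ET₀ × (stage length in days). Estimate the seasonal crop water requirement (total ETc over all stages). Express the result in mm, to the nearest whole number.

353 mm

initial: 0.34 × 5.05 × 50 = 85.85 mm
mid-season: 1.14 × 6.72 × 15 = 114.91 mm
late-season: 0.61 × 4.98 × 50 = 151.89 mm
Seasonal total = 352.65 mm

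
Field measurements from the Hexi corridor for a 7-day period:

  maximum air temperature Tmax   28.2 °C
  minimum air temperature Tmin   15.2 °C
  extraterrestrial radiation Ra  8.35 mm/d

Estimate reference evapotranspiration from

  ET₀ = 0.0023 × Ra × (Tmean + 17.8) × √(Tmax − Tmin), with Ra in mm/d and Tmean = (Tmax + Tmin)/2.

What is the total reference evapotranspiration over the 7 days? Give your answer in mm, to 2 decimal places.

19.15 mm

Tmean = (28.2 + 15.2)/2 = 21.70 °C
ET₀ = 0.0023 × 8.35 × (21.70 + 17.8) × √13.0 = 0.0023 × 8.35 × 39.50 × 3.6056 = 2.7352 mm/d
Over 7 days: 2.7352 × 7 = 19.146 mm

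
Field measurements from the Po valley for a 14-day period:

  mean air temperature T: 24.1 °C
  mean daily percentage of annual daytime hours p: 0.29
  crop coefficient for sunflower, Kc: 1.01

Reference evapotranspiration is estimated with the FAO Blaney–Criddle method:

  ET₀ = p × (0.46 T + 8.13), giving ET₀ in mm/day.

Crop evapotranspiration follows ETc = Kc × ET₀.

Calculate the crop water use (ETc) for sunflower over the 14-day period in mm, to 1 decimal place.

78.8 mm

ET₀ = 0.29 × (0.46 × 24.1 + 8.13) = 0.29 × 19.216 = 5.5726 mm/d
ETc = Kc × ET₀ = 1.01 × 5.5726 = 5.6283 mm/d
Over 14 days: 5.6283 × 14 = 78.796 mm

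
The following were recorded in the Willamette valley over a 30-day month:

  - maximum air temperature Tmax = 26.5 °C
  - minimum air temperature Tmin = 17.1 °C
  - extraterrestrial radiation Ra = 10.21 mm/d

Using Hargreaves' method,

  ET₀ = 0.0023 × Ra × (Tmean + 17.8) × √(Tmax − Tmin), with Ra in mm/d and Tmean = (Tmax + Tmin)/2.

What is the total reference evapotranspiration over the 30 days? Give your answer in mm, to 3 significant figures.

85.5 mm

Tmean = (26.5 + 17.1)/2 = 21.80 °C
ET₀ = 0.0023 × 10.21 × (21.80 + 17.8) × √9.4 = 0.0023 × 10.21 × 39.60 × 3.0659 = 2.8511 mm/d
Over 30 days: 2.8511 × 30 = 85.533 mm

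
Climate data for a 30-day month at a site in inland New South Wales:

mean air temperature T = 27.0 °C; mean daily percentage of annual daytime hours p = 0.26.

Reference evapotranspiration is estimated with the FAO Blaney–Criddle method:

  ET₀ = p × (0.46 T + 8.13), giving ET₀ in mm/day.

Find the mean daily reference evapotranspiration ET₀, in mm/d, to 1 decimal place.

ET₀ = 0.26 × (0.46 × 27.0 + 8.13) = 0.26 × 20.550 = 5.3430 mm/d

5.3 mm/d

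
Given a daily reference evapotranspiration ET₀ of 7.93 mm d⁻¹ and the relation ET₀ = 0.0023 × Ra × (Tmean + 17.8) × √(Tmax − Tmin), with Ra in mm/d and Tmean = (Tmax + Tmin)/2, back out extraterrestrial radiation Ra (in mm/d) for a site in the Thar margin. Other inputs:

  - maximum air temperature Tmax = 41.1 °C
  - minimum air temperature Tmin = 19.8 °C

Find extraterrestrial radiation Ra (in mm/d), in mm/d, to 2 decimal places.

15.48 mm/d

Tmean = 30.45 °C; √ΔT = 4.6152
Ra = ET₀ / [0.0023 × (Tmean+17.8) × √ΔT] = 7.93 / (0.0023 × 48.25 × 4.6152) = 15.483 mm/d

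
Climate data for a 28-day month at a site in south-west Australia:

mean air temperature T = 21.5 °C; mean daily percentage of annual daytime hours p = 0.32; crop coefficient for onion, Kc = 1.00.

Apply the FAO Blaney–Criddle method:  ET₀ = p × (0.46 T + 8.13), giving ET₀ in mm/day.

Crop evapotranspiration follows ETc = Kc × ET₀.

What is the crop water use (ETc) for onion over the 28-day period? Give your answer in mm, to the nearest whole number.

161 mm

ET₀ = 0.32 × (0.46 × 21.5 + 8.13) = 0.32 × 18.020 = 5.7664 mm/d
ETc = Kc × ET₀ = 1.00 × 5.7664 = 5.7664 mm/d
Over 28 days: 5.7664 × 28 = 161.459 mm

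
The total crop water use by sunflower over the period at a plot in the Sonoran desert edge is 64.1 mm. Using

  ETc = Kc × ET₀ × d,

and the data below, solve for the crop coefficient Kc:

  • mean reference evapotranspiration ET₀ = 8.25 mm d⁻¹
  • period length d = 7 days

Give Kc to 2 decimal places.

1.11

ETc = Kc × ET₀ × d  ⇒  Kc = ETc / (ET₀ × d)
Kc = 64.1 / (8.25 × 7) = 64.1 / 57.75 = 1.1100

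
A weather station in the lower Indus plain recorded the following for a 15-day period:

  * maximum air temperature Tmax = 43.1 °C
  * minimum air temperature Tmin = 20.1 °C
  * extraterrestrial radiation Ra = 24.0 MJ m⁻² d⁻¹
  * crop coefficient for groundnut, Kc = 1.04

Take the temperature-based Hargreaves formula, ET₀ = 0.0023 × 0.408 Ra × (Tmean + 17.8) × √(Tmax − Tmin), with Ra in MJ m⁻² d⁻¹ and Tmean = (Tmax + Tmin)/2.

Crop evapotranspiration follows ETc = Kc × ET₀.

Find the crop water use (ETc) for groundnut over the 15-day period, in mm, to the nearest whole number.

83 mm

Tmean = (43.1 + 20.1)/2 = 31.60 °C
0.408 Ra = 0.408 × 24.0 = 9.7920 mm/d equivalent
ET₀ = 0.0023 × 9.7920 × (31.60 + 17.8) × √23.0 = 0.0023 × 9.7920 × 49.40 × 4.7958 = 5.3356 mm/d
ETc = Kc × ET₀ = 1.04 × 5.3356 = 5.5490 mm/d
Over 15 days: 5.5490 × 15 = 83.235 mm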